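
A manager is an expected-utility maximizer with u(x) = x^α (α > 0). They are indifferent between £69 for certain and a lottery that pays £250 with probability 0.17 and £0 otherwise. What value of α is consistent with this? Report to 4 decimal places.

α ≈ 1.3764

Since u(0) = 0, the lottery's EU is 0.17·250^α.
Setting u(69) equal to that: 69^α = 0.17·250^α ⇒ (69/250)^α = 0.17.
Take logs: α = ln 0.17 / ln(69/250) ≈ 1.376433.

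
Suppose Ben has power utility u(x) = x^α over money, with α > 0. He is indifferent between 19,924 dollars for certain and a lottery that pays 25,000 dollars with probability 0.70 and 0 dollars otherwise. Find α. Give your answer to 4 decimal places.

The lottery's expected utility is 0.70·u(25000) + 0.30·u(0) = 0.70·25000^α (since u(0) = 0 for α > 0).
Setting u(19924) equal to that: 19924^α = 0.70·25000^α ⇒ (19924/25000)^α = 0.70.
Taking logs: α·ln(19924/25000) = ln(0.70), so α = -0.3566749 / -0.2269508 ≈ 1.5716.

α ≈ 1.5716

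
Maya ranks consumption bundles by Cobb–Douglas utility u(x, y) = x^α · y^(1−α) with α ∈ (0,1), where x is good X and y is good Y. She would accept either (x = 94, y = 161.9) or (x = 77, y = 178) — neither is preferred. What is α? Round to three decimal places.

α ≈ 0.322

Set the two utilities equal: 94^α·161.9^(1−α) = 77^α·178^(1−α).
(94/77)^α = (178/161.9)^(1−α); take logs: α·ln(94/77) = (1−α)·ln(178/161.9), i.e. α·0.199489 = (1−α)·0.094805.
With A = 0.199489 and B = 0.094805: α·A = (1−α)·B, so α = B/(A+B) = 0.094805/0.294294 ≈ 0.322.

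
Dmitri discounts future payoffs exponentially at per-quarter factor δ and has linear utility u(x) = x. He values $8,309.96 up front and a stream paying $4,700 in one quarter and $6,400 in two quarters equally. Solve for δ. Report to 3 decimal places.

The stream is worth 4700δ + 6400δ² today, so 4700δ + 6400δ² = 8309.96.
So 6400δ² + 4700δ − 8309.96 = 0.
By the quadratic formula (taking the positive root), δ = (−4700 + √234824976.00) / 12800 ≈ 0.830.

δ ≈ 0.830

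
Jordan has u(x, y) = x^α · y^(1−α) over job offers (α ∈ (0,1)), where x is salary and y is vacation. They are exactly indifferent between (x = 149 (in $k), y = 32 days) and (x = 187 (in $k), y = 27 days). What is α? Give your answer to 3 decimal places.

Set the two utilities equal: 149^α·32^(1−α) = 187^α·27^(1−α).
Taking logs: α·ln 149 + (1−α)·ln 32 = α·ln 187 + (1−α)·ln 27, i.e. α·-0.227162 = (1−α)·-0.169899.
With A = -0.227162 and B = -0.169899: α·A = (1−α)·B, so α = B/(A+B) = -0.169899/-0.397061 ≈ 0.428.

α ≈ 0.428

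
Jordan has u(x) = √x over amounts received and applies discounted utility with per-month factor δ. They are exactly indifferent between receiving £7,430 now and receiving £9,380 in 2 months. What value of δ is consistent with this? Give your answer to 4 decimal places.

Equating discounted utilities: u(7430) = δ^2·u(9380) ⇒ δ^2 = u(7430)/u(9380).
Since u(x) = √x, δ^2 = √(7430/9380) = 0.89001.
Taking the square root: δ = 0.89001^(1/2) ≈ 0.9434.

δ ≈ 0.9434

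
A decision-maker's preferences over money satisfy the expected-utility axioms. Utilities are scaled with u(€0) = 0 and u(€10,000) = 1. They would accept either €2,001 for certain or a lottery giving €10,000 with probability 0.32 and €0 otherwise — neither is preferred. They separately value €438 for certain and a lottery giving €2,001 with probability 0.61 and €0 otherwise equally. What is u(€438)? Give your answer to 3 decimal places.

0.195

The first gamble pins u(€2,001): it must equal 0.32·1 + 0.68·0 = 0.32.
Then u(€438) = 0.61·u(€2,001) + 0.39·u(€0) = 0.61·0.32 + 0.39·0.00 = 0.1952.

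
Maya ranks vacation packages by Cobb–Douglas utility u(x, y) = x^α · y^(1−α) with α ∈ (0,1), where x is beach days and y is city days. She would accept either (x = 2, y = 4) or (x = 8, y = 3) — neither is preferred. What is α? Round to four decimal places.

The Cobb–Douglas utilities coincide, so 2^α·4^(1−α) = 8^α·3^(1−α).
Taking logs: α·ln 2 + (1−α)·ln 4 = α·ln 8 + (1−α)·ln 3, i.e. α·-1.3862944 = (1−α)·-0.2876821.
Thus α·(-1.6739765) = -0.2876821, so α = -0.2876821/-1.6739765 ≈ 0.1719.

α ≈ 0.1719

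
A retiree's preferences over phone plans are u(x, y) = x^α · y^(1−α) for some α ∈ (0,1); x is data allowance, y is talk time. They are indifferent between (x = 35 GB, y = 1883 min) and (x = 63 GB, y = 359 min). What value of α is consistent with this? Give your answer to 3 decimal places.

Indifference: 35^α · 1883^(1−α) = 63^α · 359^(1−α).
(35/63)^α = (359/1883)^(1−α); take logs: α·ln(35/63) = (1−α)·ln(359/1883), i.e. α·-0.587787 = (1−α)·-1.657299.
So α/(1−α) = (-1.657299)/(-0.587787) = 2.819557, and α = 2.819557/3.819557 ≈ 0.738.

α ≈ 0.738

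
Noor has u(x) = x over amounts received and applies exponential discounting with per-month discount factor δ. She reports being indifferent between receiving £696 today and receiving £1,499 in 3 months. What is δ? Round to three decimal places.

δ ≈ 0.774

Indifference means u(696) = δ^3 · u(1499), so δ^3 = u(696)/u(1499).
With u(x) = x: δ^3 = 696/1499 = 0.46431.
Hence δ = (0.46431)^(1/3) = 0.77435.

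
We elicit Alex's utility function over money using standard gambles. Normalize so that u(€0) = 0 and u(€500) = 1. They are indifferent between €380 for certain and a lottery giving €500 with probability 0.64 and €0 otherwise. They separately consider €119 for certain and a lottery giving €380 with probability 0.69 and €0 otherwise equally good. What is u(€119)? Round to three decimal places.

0.442

From the first indifference, u(€380) = 0.64·u(€500) + 0.36·u(€0) = 0.64·1 + 0.36·0 = 0.64.
Then u(€119) = 0.69·u(€380) + 0.31·u(€0) = 0.69·0.64 + 0.31·0.00 = 0.4416.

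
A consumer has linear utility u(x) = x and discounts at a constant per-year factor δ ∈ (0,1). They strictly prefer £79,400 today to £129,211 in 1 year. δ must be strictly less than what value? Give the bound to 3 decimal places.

δ < 0.614

Under u(x) = x this choice says 79400 > δ·129211.
Dividing through by 129211 gives δ < 0.61450.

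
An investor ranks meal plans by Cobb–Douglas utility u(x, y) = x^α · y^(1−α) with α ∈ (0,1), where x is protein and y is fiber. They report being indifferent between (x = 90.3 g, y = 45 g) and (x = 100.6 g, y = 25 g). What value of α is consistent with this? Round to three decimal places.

The Cobb–Douglas utilities coincide, so 90.3^α·45^(1−α) = 100.6^α·25^(1−α).
Taking logs: α·ln 90.3 + (1−α)·ln 45 = α·ln 100.6 + (1−α)·ln 25, i.e. α·-0.108015 = (1−α)·-0.587787.
Thus α·(-0.695802) = -0.587787, so α = -0.587787/-0.695802 ≈ 0.845.

α ≈ 0.845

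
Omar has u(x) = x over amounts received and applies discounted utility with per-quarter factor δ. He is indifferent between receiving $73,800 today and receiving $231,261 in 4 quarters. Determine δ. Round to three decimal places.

δ ≈ 0.752

Equating discounted utilities: u(73800) = δ^4·u(231261) ⇒ δ^4 = u(73800)/u(231261).
With u(x) = x: δ^4 = 73800/231261 = 0.31912.
So δ = 0.31912^(1/4) ≈ 0.752.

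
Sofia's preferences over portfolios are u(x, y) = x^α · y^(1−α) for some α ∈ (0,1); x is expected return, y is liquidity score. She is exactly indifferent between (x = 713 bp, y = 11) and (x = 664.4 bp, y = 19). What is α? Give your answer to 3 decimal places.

α ≈ 0.886

The Cobb–Douglas utilities coincide, so 713^α·11^(1−α) = 664.4^α·19^(1−α).
Taking logs: α·ln 713 + (1−α)·ln 11 = α·ln 664.4 + (1−α)·ln 19, i.e. α·0.070597 = (1−α)·0.546544.
With A = 0.070597 and B = 0.546544: α·A = (1−α)·B, so α = B/(A+B) = 0.546544/0.617141 ≈ 0.886.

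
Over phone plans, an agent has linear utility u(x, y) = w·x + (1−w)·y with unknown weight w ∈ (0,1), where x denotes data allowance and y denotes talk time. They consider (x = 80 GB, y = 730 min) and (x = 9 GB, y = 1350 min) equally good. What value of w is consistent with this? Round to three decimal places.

w = 0.897

u(80,730) = u(9,1350) means w·80 + (1−w)·730 = w·9 + (1−w)·1350.
w·(80−9) = (1−w)·(1350−730), i.e. w·71 = (1−w)·620.
So w/(1−w) = 620/71 = 8.7324, giving w = 620/(71+620) = 0.897.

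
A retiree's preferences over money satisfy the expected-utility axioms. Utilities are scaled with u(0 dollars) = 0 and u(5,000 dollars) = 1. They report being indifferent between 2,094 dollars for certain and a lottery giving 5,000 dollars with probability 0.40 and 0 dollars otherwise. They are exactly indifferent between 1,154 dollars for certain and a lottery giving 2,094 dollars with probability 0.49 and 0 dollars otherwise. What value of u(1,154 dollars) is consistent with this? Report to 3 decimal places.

0.196

First, u(2,094 dollars) = 0.40·u(5,000 dollars) + 0.60·u(0 dollars) = 0.40.
Then u(1,154 dollars) = 0.49·u(2,094 dollars) + 0.51·u(0 dollars) = 0.49·0.40 + 0.51·0.00 = 0.1960.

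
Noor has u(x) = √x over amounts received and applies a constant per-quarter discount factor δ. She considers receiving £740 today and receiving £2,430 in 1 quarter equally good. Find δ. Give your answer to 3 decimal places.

δ ≈ 0.552

Equating discounted utilities: u(740) = δ·u(2430) ⇒ δ = u(740)/u(2430).
Since u(x) = √x, δ = √(740/2430) = 0.55184.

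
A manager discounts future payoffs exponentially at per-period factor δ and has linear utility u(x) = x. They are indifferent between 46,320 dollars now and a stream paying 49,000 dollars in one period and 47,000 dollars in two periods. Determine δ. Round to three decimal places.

Present value of the stream is 49000·δ + 47000·δ². Indifference gives 49000δ + 47000δ² = 46320.
So 47000δ² + 49000δ − 46320 = 0.
The positive root is δ = [−49000 + √(49000² + 4·47000·46320)] / (2·47000) = (−49000 + 105400.000)/94000 ≈ 0.600.

δ ≈ 0.600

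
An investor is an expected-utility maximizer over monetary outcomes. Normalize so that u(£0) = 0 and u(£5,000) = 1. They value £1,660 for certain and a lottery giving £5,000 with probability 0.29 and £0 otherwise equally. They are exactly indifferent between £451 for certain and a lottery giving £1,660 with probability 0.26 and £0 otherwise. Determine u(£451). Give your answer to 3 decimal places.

0.075

From the first indifference, u(£1,660) = 0.29·u(£5,000) + 0.71·u(£0) = 0.29·1 + 0.71·0 = 0.29.
The second indifference gives u(£451) = 0.26·u(£1,660) + 0.74·u(£0) = 0.26·0.29 + 0.74·0.00 = 0.0754.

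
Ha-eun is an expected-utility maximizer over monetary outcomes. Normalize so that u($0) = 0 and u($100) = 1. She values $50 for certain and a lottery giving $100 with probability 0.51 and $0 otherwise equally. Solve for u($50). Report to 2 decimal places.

0.51

The indifference gives u($50) = 0.51·u($100) + 0.49·u($0) = 0.51·1 + 0.49·0 = 0.51.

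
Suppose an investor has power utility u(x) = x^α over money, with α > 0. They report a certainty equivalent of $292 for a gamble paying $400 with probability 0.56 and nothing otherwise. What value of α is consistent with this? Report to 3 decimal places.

α ≈ 1.842

Since u(0) = 0, the lottery's EU is 0.56·400^α.
Equating: 292^α = 0.56·400^α, i.e. 0.7300^α = 0.56.
Taking logs: α·ln(292/400) = ln(0.56), so α = -0.579818 / -0.314711 ≈ 1.842.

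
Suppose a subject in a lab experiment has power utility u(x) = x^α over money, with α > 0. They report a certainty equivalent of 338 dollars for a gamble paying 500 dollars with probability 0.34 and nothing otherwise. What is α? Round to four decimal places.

α ≈ 2.7551

EU(lottery) = 0.34·500^α + 0.66·0 = 0.34·500^α.
Equating: 338^α = 0.34·500^α, i.e. 0.6760^α = 0.34.
Taking logs: α·ln(338/500) = ln(0.34), so α = -1.0788097 / -0.3915622 ≈ 2.7551.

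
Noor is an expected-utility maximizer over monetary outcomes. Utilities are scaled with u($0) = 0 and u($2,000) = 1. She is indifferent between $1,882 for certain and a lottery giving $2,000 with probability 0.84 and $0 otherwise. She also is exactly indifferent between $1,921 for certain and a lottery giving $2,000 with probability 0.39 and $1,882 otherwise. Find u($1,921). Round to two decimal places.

From the first indifference, u($1,882) = 0.84·u($2,000) + 0.16·u($0) = 0.84·1 + 0.16·0 = 0.84.
Then u($1,921) = 0.39·u($2,000) + 0.61·u($1,882) = 0.39·1.00 + 0.61·0.84 = 0.9024.

0.90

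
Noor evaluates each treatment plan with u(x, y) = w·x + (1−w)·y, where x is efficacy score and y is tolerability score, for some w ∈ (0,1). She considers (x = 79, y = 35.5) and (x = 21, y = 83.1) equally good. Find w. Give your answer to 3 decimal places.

w = 0.451

u(79,35.5) = u(21,83.1) means w·79 + (1−w)·35.5 = w·21 + (1−w)·83.1.
w·(79−21) = (1−w)·(83.1−35.5), i.e. w·58 = (1−w)·47.6.
Hence w = 47.6/(58+47.6) = 47.6/105.6 = 0.451.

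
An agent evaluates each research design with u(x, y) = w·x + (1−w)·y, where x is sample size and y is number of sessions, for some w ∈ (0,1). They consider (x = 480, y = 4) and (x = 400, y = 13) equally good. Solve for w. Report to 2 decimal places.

Indifference: w·480 + (1−w)·4 = w·400 + (1−w)·13.
Rearranging, 80·w − 9·(1−w) = 0.
So w/(1−w) = 9/80 = 0.1125, giving w = 9/(80+9) = 0.10.

w = 0.10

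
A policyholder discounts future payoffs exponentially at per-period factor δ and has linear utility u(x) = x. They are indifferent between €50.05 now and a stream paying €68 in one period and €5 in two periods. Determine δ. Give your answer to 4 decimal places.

Equating present values: 50.05 = 68δ + 5δ².
So 5δ² + 68δ − 50.05 = 0.
The positive root is δ = [−68 + √(68² + 4·5·50.05)] / (2·5) = (−68 + 75.000)/10 ≈ 0.7000.

δ ≈ 0.7000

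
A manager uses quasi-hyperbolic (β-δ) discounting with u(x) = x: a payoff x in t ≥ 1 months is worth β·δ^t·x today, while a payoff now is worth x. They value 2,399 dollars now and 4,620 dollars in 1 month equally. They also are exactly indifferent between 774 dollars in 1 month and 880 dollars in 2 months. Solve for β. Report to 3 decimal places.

β ≈ 0.590

Both payoffs in the second observation are in the future, so β drops out: δ^1·774 = δ^2·880 ⇒ δ = 774/880 = 0.87955.
Now use the now-vs-future pair: 2399 = β·δ·4620 gives β = 2399/(0.87955·4620) ≈ 0.590.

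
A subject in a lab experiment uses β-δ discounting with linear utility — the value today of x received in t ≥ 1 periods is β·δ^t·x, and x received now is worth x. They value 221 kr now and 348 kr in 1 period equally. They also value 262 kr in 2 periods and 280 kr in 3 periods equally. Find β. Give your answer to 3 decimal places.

From the later pair, β·δ^2·262 = β·δ^3·280; dividing through, δ = 262/280 = 0.93571.
The first indifference: 221 = β·δ·348, so β = 221/(δ·348) = 221/(0.93571·348) ≈ 0.679.

β ≈ 0.679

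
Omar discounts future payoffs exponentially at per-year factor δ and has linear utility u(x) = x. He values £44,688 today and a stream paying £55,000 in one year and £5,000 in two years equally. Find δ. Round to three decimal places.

Equating present values: 44688 = 55000δ + 5000δ².
That is, 5000δ² + 55000δ − 44688 = 0, a quadratic in δ.
δ = (−55000 + √(55000² + 4·5000·44688)) / (2·5000) = (−55000 + √3918760000.00) / 10000 ≈ 0.760.

δ ≈ 0.760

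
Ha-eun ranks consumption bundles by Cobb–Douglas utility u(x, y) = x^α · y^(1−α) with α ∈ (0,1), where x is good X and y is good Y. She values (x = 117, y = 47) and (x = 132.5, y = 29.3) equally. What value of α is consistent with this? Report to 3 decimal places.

Set the two utilities equal: 117^α·47^(1−α) = 132.5^α·29.3^(1−α).
Taking logs: α·ln 117 + (1−α)·ln 47 = α·ln 132.5 + (1−α)·ln 29.3, i.e. α·-0.124409 = (1−α)·-0.472560.
So α/(1−α) = (-0.472560)/(-0.124409) = 3.798439, and α = 3.798439/4.798439 ≈ 0.792.

α ≈ 0.792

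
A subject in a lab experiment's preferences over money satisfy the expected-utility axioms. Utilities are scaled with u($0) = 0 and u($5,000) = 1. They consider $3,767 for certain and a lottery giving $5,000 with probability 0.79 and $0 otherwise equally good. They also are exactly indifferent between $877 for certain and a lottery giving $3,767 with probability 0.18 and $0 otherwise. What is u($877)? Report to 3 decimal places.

The first gamble pins u($3,767): it must equal 0.79·1 + 0.21·0 = 0.79.
Chaining: u($877) = 0.18·0.79 + 0.82·0.00 = 0.1422.

0.142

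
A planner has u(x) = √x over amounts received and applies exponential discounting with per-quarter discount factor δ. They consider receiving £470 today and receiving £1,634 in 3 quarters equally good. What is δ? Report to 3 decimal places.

δ ≈ 0.812

Equating discounted utilities: u(470) = δ^3·u(1634) ⇒ δ^3 = u(470)/u(1634).
Since u(x) = √x, δ^3 = √(470/1634) = 0.53632.
Hence δ = (0.53632)^(1/3) = 0.81247.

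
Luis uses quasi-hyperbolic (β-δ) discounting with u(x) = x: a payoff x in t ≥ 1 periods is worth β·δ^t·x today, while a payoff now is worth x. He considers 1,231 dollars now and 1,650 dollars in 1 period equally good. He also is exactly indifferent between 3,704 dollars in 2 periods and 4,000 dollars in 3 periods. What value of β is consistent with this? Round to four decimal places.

β ≈ 0.8057

Both payoffs in the second observation are in the future, so β drops out: δ^2·3704 = δ^3·4000 ⇒ δ = 3704/4000 = 0.92600.
The first indifference: 1231 = β·δ·1650, so β = 1231/(δ·1650) = 1231/(0.92600·1650) ≈ 0.8057.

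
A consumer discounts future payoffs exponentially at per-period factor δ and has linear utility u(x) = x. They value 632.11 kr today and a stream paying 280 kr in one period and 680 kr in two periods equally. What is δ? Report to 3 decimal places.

δ ≈ 0.780

Equating present values: 632.11 = 280δ + 680δ².
So 680δ² + 280δ − 632.11 = 0.
The positive root is δ = [−280 + √(280² + 4·680·632.11)] / (2·680) = (−280 + 1340.798)/1360 ≈ 0.780.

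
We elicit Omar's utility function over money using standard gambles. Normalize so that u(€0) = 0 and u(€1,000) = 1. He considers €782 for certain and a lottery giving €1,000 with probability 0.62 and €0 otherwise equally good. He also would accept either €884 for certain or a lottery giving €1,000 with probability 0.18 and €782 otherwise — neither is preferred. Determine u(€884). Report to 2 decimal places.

0.69

The first gamble pins u(€782): it must equal 0.62·1 + 0.38·0 = 0.62.
The second indifference gives u(€884) = 0.18·u(€1,000) + 0.82·u(€782) = 0.18·1.00 + 0.82·0.62 = 0.6884.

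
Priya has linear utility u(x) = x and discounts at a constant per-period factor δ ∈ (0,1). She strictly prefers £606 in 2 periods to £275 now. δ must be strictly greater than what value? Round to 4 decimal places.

δ > 0.6736

The preference means 275 < δ^2·606.
So δ^2 > 275/606 = 0.45380; taking the square root of both positive sides preserves the inequality.
δ > 0.45380^(1/2) = 0.6736.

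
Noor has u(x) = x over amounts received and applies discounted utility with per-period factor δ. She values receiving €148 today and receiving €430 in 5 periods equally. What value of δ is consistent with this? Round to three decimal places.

δ ≈ 0.808

Indifference means u(148) = δ^5 · u(430), so δ^5 = u(148)/u(430).
With u(x) = x: δ^5 = 148/430 = 0.34419.
Hence δ = (0.34419)^(1/5) = 0.80790.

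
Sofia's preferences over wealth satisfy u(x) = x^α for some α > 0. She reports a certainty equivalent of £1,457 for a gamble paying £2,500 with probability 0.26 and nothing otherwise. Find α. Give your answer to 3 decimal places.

The lottery's expected utility is 0.26·u(2500) + 0.74·u(0) = 0.26·2500^α (since u(0) = 0 for α > 0).
Indifference: 1457^α = 0.26·2500^α, so (1457/2500)^α = 0.26.
α = ln(0.26) / ln(1457/2500) = -1.347074/-0.539911 ≈ 2.495.

α ≈ 2.495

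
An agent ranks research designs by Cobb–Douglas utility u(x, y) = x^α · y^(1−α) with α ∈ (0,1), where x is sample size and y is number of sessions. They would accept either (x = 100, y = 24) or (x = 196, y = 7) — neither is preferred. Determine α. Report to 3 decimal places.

α ≈ 0.647

The Cobb–Douglas utilities coincide, so 100^α·24^(1−α) = 196^α·7^(1−α).
Rearrange to (100/196)^α = (7/24)^(1−α) and take logs: α·-0.672944 = (1−α)·-1.232144.
With A = -0.672944 and B = -1.232144: α·A = (1−α)·B, so α = B/(A+B) = -1.232144/-1.905088 ≈ 0.647.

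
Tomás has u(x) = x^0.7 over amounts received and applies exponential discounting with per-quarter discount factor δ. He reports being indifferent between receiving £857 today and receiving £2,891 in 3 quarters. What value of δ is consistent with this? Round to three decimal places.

Equating discounted utilities: u(857) = δ^3·u(2891) ⇒ δ^3 = u(857)/u(2891).
Since u(x) = x^0.7, δ^3 = (857/2891)^0.7 = 0.29644^0.7 = 0.42693.
So δ = 0.42693^(1/3) ≈ 0.753.

δ ≈ 0.753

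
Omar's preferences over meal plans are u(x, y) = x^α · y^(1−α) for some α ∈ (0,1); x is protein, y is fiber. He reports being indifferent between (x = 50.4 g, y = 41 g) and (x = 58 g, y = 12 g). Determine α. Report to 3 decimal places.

α ≈ 0.897

Indifference: 50.4^α · 41^(1−α) = 58^α · 12^(1−α).
(50.4/58)^α = (12/41)^(1−α); take logs: α·ln(50.4/58) = (1−α)·ln(12/41), i.e. α·-0.140452 = (1−α)·-1.228665.
So α/(1−α) = (-1.228665)/(-0.140452) = 8.747935, and α = 8.747935/9.747935 ≈ 0.897.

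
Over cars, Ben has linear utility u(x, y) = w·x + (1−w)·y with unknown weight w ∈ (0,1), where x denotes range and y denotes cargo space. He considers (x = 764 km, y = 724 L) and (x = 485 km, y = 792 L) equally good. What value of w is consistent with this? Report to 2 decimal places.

w = 0.20

Indifference: w·764 + (1−w)·724 = w·485 + (1−w)·792.
Rearranging, 279·w − 68·(1−w) = 0.
Hence w = 68/(279+68) = 68/347 = 0.20.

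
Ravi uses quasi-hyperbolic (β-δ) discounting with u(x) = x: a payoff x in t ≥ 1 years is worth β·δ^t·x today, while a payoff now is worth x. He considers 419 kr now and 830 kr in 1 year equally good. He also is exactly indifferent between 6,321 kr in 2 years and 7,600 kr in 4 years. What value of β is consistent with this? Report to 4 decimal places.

β ≈ 0.5535

Both payoffs in the second observation are in the future, so β drops out: δ^2·6321 = δ^4·7600 ⇒ δ^2 = 6321/7600 = 0.83171, so δ = 0.91198.
The first indifference: 419 = β·δ·830, so β = 419/(δ·830) = 419/(0.91198·830) ≈ 0.5535.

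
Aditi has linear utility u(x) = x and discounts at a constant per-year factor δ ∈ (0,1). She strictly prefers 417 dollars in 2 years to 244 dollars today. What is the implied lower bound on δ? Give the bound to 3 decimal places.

δ > 0.765

The preference means 244 < δ^2·417.
Dividing by 417: δ^2 > 0.58513. Both sides are positive, so the square root keeps the direction.
δ > 0.58513^(1/2) = 0.765.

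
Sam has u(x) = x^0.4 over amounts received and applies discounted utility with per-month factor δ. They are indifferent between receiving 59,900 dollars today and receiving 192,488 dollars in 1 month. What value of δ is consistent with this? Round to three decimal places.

δ ≈ 0.627

The payoff in 1 month is discounted by δ, so u(59900) = δ·u(192488) and δ = u(59900)/u(192488).
Since u(x) = x^0.4, δ = (59900/192488)^0.4 = 0.31119^0.4 = 0.62692.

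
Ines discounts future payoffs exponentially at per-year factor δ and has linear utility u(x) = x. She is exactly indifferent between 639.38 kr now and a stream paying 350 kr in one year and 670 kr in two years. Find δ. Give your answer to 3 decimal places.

Present value of the stream is 350·δ + 670·δ². Indifference gives 350δ + 670δ² = 639.38.
Rearranged: 670δ² + 350δ − 639.38 = 0.
By the quadratic formula (taking the positive root), δ = (−350 + √1836038.40) / 1340 ≈ 0.750.

δ ≈ 0.750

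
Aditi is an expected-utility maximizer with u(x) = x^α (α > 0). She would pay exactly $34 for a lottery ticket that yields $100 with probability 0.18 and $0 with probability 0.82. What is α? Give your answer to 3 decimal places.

α ≈ 1.590

Since u(0) = 0, the lottery's EU is 0.18·100^α.
Indifference: 34^α = 0.18·100^α, so (34/100)^α = 0.18.
Take logs: α = ln 0.18 / ln(34/100) ≈ 1.58953.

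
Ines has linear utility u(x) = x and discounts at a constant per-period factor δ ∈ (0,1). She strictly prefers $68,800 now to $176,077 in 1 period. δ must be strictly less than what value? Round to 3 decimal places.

Under u(x) = x this choice says 68800 > δ·176077.
Dividing through by 176077 gives δ < 0.39074.

δ < 0.391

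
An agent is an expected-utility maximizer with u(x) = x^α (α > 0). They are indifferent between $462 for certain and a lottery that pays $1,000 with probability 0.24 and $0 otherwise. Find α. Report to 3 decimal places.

EU(lottery) = 0.24·1000^α + 0.76·0 = 0.24·1000^α.
Indifference: 462^α = 0.24·1000^α, so (462/1000)^α = 0.24.
α = ln(0.24) / ln(462/1000) = -1.427116/-0.772190 ≈ 1.848.

α ≈ 1.848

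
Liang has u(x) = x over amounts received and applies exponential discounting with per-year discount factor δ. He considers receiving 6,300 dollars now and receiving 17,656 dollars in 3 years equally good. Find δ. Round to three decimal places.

Equating discounted utilities: u(6300) = δ^3·u(17656) ⇒ δ^3 = u(6300)/u(17656).
With u(x) = x: δ^3 = 6300/17656 = 0.35682.
Hence δ = (0.35682)^(1/3) = 0.70928.

δ ≈ 0.709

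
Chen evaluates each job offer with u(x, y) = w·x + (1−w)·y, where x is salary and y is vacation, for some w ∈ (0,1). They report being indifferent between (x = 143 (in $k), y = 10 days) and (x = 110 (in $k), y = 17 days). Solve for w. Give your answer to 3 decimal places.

w = 0.175

Indifference: w·143 + (1−w)·10 = w·110 + (1−w)·17.
Rearranging, 33·w − 7·(1−w) = 0.
So w/(1−w) = 7/33 = 0.2121, giving w = 7/(33+7) = 0.175.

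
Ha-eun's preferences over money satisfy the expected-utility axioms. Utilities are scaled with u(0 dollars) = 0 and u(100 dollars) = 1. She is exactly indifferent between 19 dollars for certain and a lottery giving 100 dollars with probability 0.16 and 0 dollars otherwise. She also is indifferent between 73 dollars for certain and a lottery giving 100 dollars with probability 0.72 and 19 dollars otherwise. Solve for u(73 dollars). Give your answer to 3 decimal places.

From the first indifference, u(19 dollars) = 0.16·u(100 dollars) + 0.84·u(0 dollars) = 0.16·1 + 0.84·0 = 0.16.
Then u(73 dollars) = 0.72·u(100 dollars) + 0.28·u(19 dollars) = 0.72·1.00 + 0.28·0.16 = 0.7648.

0.765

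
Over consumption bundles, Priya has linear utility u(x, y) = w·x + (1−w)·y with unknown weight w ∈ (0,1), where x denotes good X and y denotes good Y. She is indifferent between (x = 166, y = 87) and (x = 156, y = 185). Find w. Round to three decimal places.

Equating utilities: w·166 + (1−w)·87 = w·156 + (1−w)·185.
Rearranging, 10·w − 98·(1−w) = 0.
The marginal rate of substitution is 98/10, so w = 98/(10+98) = 0.907.

w = 0.907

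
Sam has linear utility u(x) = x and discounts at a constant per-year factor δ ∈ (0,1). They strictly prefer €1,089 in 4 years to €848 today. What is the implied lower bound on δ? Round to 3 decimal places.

Under u(x) = x this choice says 848 < δ^4·1089.
Hence δ^4 > 848/1089 = 0.77870, and x ↦ x^(1/4) is increasing on (0,∞).
δ > 0.77870^(1/4) = 0.939.

δ > 0.939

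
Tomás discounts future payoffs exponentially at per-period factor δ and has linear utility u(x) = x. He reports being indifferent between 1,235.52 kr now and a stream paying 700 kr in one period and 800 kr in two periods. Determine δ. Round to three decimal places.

δ ≈ 0.880

The stream is worth 700δ + 800δ² today, so 700δ + 800δ² = 1235.52.
Rearranged: 800δ² + 700δ − 1235.52 = 0.
The positive root is δ = [−700 + √(700² + 4·800·1235.52)] / (2·800) = (−700 + 2108.000)/1600 ≈ 0.880.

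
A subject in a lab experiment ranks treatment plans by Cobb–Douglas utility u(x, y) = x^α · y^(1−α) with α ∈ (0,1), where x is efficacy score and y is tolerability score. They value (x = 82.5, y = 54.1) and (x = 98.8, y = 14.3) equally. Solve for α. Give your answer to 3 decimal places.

α ≈ 0.881

The Cobb–Douglas utilities coincide, so 82.5^α·54.1^(1−α) = 98.8^α·14.3^(1−α).
(82.5/98.8)^α = (14.3/54.1)^(1−α); take logs: α·ln(82.5/98.8) = (1−α)·ln(14.3/54.1), i.e. α·-0.180299 = (1−α)·-1.330575.
With A = -0.180299 and B = -1.330575: α·A = (1−α)·B, so α = B/(A+B) = -1.330575/-1.510874 ≈ 0.881.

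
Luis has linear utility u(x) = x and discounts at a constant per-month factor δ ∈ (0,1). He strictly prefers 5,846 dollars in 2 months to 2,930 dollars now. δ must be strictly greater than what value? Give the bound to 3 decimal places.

δ > 0.708

Under u(x) = x this choice says 2930 < δ^2·5846.
Hence δ^2 > 2930/5846 = 0.50120, and x ↦ x^(1/2) is increasing on (0,∞).
δ > (2930/5846)^(1/2) ≈ 0.708.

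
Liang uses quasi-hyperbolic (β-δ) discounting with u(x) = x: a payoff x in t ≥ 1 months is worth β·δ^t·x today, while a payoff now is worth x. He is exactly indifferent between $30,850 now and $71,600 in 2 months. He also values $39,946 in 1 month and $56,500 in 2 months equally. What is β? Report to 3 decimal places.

From the later pair, β·δ^1·39946 = β·δ^2·56500; dividing through, δ = 39946/56500 = 0.70701.
Now use the now-vs-future pair: 30850 = β·δ^2·71600 gives β = 30850/(0.49986·71600) ≈ 0.862.

β ≈ 0.862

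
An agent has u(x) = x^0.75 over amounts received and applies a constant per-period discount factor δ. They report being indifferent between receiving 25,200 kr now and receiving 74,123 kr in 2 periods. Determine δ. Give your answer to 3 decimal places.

δ ≈ 0.667

Equating discounted utilities: u(25200) = δ^2·u(74123) ⇒ δ^2 = u(25200)/u(74123).
With u(x) = x^0.75: δ^2 = 25200^0.75/74123^0.75 = (25200/74123)^0.75 = 0.44523.
So δ = 0.44523^(1/2) ≈ 0.667.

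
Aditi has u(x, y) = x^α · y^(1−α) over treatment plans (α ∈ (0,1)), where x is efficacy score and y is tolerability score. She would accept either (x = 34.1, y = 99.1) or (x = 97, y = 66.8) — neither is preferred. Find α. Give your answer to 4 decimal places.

The Cobb–Douglas utilities coincide, so 34.1^α·99.1^(1−α) = 97^α·66.8^(1−α).
(34.1/97)^α = (66.8/99.1)^(1−α); take logs: α·ln(34.1/97) = (1−α)·ln(66.8/99.1), i.e. α·-1.0454136 = (1−α)·-0.3944264.
So α/(1−α) = (-0.3944264)/(-1.0454136) = 0.3772922, and α = 0.3772922/1.3772922 ≈ 0.2739.

α ≈ 0.2739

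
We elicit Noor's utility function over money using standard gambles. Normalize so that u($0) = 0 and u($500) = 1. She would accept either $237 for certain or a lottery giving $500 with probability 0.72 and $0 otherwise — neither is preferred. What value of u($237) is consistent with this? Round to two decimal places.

The indifference gives u($237) = 0.72·u($500) + 0.28·u($0) = 0.72·1 + 0.28·0 = 0.72.

0.72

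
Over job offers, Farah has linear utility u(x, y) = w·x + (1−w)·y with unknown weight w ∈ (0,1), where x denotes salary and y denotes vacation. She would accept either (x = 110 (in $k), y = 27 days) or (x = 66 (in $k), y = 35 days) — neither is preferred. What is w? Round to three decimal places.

w = 0.154

u(110,27) = u(66,35) means w·110 + (1−w)·27 = w·66 + (1−w)·35.
Collecting terms: w·44 = (1−w)·8.
So w/(1−w) = 8/44 = 0.1818, giving w = 8/(44+8) = 0.154.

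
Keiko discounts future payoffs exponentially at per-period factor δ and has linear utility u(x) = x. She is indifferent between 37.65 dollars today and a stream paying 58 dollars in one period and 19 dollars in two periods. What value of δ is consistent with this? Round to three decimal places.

Equating present values: 37.65 = 58δ + 19δ².
Rearranged: 19δ² + 58δ − 37.65 = 0.
The positive root is δ = [−58 + √(58² + 4·19·37.65)] / (2·19) = (−58 + 78.901)/38 ≈ 0.550.

δ ≈ 0.550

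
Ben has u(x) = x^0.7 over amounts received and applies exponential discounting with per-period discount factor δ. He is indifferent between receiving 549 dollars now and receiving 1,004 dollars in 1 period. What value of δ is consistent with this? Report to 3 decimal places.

δ ≈ 0.655

Equating discounted utilities: u(549) = δ·u(1004) ⇒ δ = u(549)/u(1004).
With u(x) = x^0.7: δ = 549^0.7/1004^0.7 = (549/1004)^0.7 = 0.65537.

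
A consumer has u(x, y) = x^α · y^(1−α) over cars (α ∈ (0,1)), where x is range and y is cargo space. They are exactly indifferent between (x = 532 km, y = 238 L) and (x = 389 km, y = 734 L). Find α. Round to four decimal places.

Indifference: 532^α · 238^(1−α) = 389^α · 734^(1−α).
(532/389)^α = (734/238)^(1−α); take logs: α·ln(532/389) = (1−α)·ln(734/238), i.e. α·0.3130641 = (1−α)·1.1262384.
Thus α·(1.4393025) = 1.1262384, so α = 1.1262384/1.4393025 ≈ 0.7825.

α ≈ 0.7825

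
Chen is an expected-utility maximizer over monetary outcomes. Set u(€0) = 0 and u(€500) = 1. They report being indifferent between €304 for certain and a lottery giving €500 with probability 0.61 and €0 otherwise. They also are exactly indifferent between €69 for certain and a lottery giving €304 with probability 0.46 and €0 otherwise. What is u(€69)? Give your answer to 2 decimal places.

0.28

From the first indifference, u(€304) = 0.61·u(€500) + 0.39·u(€0) = 0.61·1 + 0.39·0 = 0.61.
Then u(€69) = 0.46·u(€304) + 0.54·u(€0) = 0.46·0.61 + 0.54·0.00 = 0.2806.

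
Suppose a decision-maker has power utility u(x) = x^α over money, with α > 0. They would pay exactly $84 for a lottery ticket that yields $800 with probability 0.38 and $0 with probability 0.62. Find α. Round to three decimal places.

The lottery's expected utility is 0.38·u(800) + 0.62·u(0) = 0.38·800^α (since u(0) = 0 for α > 0).
Indifference: 84^α = 0.38·800^α, so (84/800)^α = 0.38.
α = ln(0.38) / ln(84/800) = -0.967584/-2.253795 ≈ 0.429.

α ≈ 0.429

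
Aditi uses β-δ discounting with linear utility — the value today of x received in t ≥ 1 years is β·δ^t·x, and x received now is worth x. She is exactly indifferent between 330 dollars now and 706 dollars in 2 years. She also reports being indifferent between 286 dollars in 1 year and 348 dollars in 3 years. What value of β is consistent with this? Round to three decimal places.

β ≈ 0.569

The second indifference involves only future payoffs, so β cancels: β·δ^1·286 = β·δ^3·348, giving δ^2 = 286/348 = 0.82184, so δ = 0.90655.
Now use the now-vs-future pair: 330 = β·δ^2·706 gives β = 330/(0.82184·706) ≈ 0.569.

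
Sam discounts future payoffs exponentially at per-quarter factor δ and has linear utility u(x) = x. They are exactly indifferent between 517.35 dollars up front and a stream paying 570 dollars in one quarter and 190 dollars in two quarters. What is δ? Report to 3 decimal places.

Present value of the stream is 570·δ + 190·δ². Indifference gives 570δ + 190δ² = 517.35.
Rearranged: 190δ² + 570δ − 517.35 = 0.
By the quadratic formula (taking the positive root), δ = (−570 + √718086.00) / 380 ≈ 0.730.

δ ≈ 0.730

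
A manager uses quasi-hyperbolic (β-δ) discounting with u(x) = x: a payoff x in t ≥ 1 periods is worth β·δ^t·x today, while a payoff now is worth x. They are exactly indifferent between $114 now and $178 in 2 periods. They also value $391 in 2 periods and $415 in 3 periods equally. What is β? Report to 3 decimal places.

β ≈ 0.721

The second indifference involves only future payoffs, so β cancels: β·δ^2·391 = β·δ^3·415, giving δ = 391/415 = 0.94217.
The first indifference: 114 = β·δ^2·178, so β = 114/(δ^2·178) = 114/(0.88768·178) ≈ 0.721.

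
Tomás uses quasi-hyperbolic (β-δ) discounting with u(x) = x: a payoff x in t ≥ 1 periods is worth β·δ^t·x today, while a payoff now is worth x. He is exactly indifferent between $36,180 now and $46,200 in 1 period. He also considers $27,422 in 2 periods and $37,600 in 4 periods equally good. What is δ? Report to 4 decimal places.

The second indifference involves only future payoffs, so β cancels: β·δ^2·27422 = β·δ^4·37600, giving δ^2 = 27422/37600 = 0.72931, so δ = 0.85400.

δ ≈ 0.8540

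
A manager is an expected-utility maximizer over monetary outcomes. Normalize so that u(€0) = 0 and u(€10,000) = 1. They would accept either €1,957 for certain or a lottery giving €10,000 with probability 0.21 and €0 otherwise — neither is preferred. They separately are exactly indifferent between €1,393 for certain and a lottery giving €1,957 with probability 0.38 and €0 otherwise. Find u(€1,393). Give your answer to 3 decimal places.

First, u(€1,957) = 0.21·u(€10,000) + 0.79·u(€0) = 0.21.
The second indifference gives u(€1,393) = 0.38·u(€1,957) + 0.62·u(€0) = 0.38·0.21 + 0.62·0.00 = 0.0798.

0.080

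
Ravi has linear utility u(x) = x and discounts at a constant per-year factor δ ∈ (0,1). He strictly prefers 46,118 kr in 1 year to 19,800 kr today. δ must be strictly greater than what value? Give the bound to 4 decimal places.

Under u(x) = x this choice says 19800 < δ·46118.
Dividing through by 46118 gives δ > 0.42933.

δ > 0.4293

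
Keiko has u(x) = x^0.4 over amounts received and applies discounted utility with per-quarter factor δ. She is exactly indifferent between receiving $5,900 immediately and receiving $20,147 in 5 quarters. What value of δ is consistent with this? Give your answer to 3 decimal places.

δ ≈ 0.906

Indifference means u(5900) = δ^5 · u(20147), so δ^5 = u(5900)/u(20147).
With u(x) = x^0.4: δ^5 = 5900^0.4/20147^0.4 = (5900/20147)^0.4 = 0.61187.
So δ = 0.61187^(1/5) ≈ 0.906.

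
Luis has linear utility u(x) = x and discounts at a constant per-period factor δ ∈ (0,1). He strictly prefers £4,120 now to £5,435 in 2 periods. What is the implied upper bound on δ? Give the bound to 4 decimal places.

δ < 0.8707

Under u(x) = x this choice says 4120 > δ^2·5435.
Dividing by 5435: δ^2 < 0.75805. Both sides are positive, so the square root keeps the direction.
δ < 0.75805^(1/2) = 0.8707.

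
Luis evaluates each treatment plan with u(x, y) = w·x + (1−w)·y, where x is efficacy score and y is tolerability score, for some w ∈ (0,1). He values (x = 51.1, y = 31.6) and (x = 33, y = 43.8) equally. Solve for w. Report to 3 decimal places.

Indifference: w·51.1 + (1−w)·31.6 = w·33 + (1−w)·43.8.
Collecting terms: w·18.1 = (1−w)·12.2.
Hence w = 12.2/(18.1+12.2) = 12.2/30.3 = 0.403.

w = 0.403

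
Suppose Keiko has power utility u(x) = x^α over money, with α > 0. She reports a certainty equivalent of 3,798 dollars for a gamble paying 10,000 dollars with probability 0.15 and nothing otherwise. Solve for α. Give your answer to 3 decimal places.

α ≈ 1.960

EU(lottery) = 0.15·10000^α + 0.85·0 = 0.15·10000^α.
Setting u(3798) equal to that: 3798^α = 0.15·10000^α ⇒ (3798/10000)^α = 0.15.
Taking logs: α·ln(3798/10000) = ln(0.15), so α = -1.897120 / -0.968110 ≈ 1.960.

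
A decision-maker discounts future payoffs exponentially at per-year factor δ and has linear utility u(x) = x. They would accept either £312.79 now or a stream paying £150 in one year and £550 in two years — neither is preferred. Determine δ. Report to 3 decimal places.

Present value of the stream is 150·δ + 550·δ². Indifference gives 150δ + 550δ² = 312.79.
That is, 550δ² + 150δ − 312.79 = 0, a quadratic in δ.
By the quadratic formula (taking the positive root), δ = (−150 + √710638.00) / 1100 ≈ 0.630.

δ ≈ 0.630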